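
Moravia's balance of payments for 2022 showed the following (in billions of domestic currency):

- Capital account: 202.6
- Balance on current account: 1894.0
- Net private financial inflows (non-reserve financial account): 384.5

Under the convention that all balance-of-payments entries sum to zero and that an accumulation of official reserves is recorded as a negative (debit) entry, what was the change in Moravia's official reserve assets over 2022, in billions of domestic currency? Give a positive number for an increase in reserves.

2481.1

Official reserve transactions balance = -(1894.0 + 202.6 + 384.5) = -2481.1
An accumulation of reserves is recorded as a debit (negative entry), so the change in the stock of reserves is the negative of that balance.
Change in official reserves = -(-2481.1) = 2481.1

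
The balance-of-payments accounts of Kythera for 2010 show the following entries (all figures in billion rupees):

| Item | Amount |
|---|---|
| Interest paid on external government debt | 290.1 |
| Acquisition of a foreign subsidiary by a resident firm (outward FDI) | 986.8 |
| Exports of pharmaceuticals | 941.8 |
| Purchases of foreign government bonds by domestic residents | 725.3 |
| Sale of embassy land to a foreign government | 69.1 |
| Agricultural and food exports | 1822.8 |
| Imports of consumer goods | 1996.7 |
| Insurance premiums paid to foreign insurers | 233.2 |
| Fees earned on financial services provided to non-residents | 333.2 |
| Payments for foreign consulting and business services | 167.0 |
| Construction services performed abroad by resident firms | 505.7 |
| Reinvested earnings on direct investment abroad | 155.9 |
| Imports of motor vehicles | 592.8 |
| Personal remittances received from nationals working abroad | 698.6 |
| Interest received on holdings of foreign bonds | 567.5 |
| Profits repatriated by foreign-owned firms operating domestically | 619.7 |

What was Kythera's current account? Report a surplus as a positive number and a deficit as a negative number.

Goods: 1822.8 - 592.8 + 941.8 - 1996.7 = 175.1
Services: 505.7 - 233.2 - 167.0 + 333.2 = 438.7
Primary income: -619.7 - 290.1 + 155.9 + 567.5 = -186.4
Secondary income: 698.6
Current account = 175.1 + 438.7 + (-186.4) + 698.6 = 1126.0
(Excluded from the current account — financial account: acquisition of a foreign subsidiary by a resident firm (outward FDI) 986.8, purchases of foreign government bonds by domestic residents 725.3; capital account: sale of embassy land to a foreign government 69.1.)

1126.0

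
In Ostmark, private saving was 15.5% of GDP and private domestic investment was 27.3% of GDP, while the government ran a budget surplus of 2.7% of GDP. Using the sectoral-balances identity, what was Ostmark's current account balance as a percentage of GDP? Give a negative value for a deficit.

By the sectoral-balances identity, CA = (S_private - I) + (T - G).
Private balance = 15.5 - 27.3 = -11.8
Government balance (T - G) = 2.7
CA = -11.8 + 2.7 = -9.1

-9.1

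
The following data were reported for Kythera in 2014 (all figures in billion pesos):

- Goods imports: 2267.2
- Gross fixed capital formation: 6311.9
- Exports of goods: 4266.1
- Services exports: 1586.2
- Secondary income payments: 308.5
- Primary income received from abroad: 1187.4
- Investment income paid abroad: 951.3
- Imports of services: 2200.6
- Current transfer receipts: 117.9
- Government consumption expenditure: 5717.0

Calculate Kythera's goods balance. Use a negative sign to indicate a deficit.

Goods balance = 4266.1 - 2267.2 = 1998.9

1998.9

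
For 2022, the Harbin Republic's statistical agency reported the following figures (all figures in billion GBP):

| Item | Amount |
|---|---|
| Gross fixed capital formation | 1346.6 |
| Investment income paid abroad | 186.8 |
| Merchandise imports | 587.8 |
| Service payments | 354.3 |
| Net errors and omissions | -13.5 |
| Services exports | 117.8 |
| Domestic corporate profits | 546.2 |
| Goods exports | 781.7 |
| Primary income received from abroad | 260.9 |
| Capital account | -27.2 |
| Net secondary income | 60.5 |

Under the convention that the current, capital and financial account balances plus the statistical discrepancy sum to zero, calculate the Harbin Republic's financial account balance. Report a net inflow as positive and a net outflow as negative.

Goods balance = 781.7 - 587.8 = 193.9
Services balance = 117.8 - 354.3 = -236.5
Trade balance (goods + services) = 193.9 + (-236.5) = -42.6
Net primary income = 260.9 - 186.8 = 74.1
Net secondary income = 60.5
Current account = -42.6 + 74.1 + 60.5 = 92.0
Financial account = -(92.0 + (-27.2) + (-13.5)) = -51.3

-51.3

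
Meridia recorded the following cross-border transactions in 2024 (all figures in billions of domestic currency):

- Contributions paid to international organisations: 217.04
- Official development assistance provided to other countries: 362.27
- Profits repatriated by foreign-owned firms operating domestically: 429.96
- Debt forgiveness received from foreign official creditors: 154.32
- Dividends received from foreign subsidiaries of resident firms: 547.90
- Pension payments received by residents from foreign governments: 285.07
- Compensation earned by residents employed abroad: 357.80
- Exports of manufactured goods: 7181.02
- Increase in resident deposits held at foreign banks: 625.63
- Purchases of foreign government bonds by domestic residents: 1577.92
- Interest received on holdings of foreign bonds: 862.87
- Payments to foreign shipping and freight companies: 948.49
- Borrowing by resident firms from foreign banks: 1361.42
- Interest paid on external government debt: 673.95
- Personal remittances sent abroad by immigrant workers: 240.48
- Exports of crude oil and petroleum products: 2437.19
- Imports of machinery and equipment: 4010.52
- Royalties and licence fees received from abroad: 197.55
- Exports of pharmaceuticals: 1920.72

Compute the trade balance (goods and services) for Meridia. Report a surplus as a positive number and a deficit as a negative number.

6777.47

Goods: 1920.72 + 7181.02 + 2437.19 - 4010.52 = 7528.41
Services: 197.55 - 948.49 = -750.94
Trade balance = 7528.41 + (-750.94) = 6777.47
(Excluded from the trade balance — secondary income: contributions paid to international organisations 217.04, official development assistance provided to other countries 362.27, pension payments received by residents from foreign governments 285.07, personal remittances sent abroad by immigrant workers 240.48; primary income: profits repatriated by foreign-owned firms operating domestically 429.96, dividends received from foreign subsidiaries of resident firms 547.90, compensation earned by residents employed abroad 357.80, interest received on holdings of foreign bonds 862.87, interest paid on external government debt 673.95; capital account: debt forgiveness received from foreign official creditors 154.32; financial account: increase in resident deposits held at foreign banks 625.63, purchases of foreign government bonds by domestic residents 1577.92, borrowing by resident firms from foreign banks 1361.42.)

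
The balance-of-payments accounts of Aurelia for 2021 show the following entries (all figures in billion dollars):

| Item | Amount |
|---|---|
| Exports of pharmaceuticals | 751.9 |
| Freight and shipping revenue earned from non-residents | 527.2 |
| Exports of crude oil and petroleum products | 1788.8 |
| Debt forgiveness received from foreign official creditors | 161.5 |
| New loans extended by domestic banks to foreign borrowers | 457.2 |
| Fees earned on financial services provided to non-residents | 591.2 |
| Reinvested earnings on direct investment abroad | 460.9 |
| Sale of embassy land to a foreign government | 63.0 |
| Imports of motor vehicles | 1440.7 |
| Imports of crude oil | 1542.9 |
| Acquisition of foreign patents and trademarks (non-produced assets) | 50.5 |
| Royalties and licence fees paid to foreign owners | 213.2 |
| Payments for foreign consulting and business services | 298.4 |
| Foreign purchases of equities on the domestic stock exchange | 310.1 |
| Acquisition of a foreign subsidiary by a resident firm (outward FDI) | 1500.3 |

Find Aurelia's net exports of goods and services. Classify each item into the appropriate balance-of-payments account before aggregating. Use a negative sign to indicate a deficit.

Goods: -1440.7 + 1788.8 - 1542.9 + 751.9 = -442.9
Services: 591.2 - 213.2 + 527.2 - 298.4 = 606.8
Trade balance = -442.9 + 606.8 = 163.9
(Excluded from the trade balance — capital account: debt forgiveness received from foreign official creditors 161.5, sale of embassy land to a foreign government 63.0, acquisition of foreign patents and trademarks (non-produced assets) 50.5; financial account: new loans extended by domestic banks to foreign borrowers 457.2, foreign purchases of equities on the domestic stock exchange 310.1, acquisition of a foreign subsidiary by a resident firm (outward FDI) 1500.3; primary income: reinvested earnings on direct investment abroad 460.9.)

163.9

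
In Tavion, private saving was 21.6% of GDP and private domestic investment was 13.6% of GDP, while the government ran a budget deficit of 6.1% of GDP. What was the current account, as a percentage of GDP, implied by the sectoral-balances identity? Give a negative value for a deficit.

By the sectoral-balances identity, CA = (S_private - I) + (T - G).
Private balance = 21.6 - 13.6 = 8.0
Government balance (T - G) = -6.1
CA = 8.0 + (-6.1) = 1.9

1.9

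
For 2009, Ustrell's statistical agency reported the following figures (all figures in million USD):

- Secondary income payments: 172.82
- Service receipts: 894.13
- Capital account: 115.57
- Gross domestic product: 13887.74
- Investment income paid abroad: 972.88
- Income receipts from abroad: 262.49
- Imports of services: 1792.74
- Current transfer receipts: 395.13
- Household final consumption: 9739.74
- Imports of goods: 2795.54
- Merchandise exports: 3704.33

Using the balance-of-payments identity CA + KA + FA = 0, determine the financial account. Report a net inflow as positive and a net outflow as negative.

Goods balance = 3704.33 - 2795.54 = 908.79
Services balance = 894.13 - 1792.74 = -898.61
Trade balance (goods + services) = 908.79 + (-898.61) = 10.18
Net primary income = 262.49 - 972.88 = -710.39
Net secondary income = 395.13 - 172.82 = 222.31
Current account = 10.18 + (-710.39) + 222.31 = -477.90
Financial account = -(-477.90 + 115.57) = 362.33

362.33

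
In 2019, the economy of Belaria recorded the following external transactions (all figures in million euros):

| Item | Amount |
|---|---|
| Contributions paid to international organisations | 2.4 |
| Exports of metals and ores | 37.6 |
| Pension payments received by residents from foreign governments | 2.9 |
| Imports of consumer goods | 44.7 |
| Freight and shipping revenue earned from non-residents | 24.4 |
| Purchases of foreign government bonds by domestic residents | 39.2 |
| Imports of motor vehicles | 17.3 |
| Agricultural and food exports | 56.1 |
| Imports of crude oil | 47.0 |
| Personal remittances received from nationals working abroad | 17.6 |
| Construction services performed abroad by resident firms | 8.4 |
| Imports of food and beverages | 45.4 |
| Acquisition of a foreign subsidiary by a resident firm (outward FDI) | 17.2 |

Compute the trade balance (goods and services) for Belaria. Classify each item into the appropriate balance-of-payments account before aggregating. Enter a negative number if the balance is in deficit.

-27.9

Goods: 56.1 + 37.6 - 44.7 - 45.4 - 47.0 - 17.3 = -60.7
Services: 24.4 + 8.4 = 32.8
Trade balance = -60.7 + 32.8 = -27.9
(Excluded from the trade balance — secondary income: contributions paid to international organisations 2.4, pension payments received by residents from foreign governments 2.9, personal remittances received from nationals working abroad 17.6; financial account: purchases of foreign government bonds by domestic residents 39.2, acquisition of a foreign subsidiary by a resident firm (outward FDI) 17.2.)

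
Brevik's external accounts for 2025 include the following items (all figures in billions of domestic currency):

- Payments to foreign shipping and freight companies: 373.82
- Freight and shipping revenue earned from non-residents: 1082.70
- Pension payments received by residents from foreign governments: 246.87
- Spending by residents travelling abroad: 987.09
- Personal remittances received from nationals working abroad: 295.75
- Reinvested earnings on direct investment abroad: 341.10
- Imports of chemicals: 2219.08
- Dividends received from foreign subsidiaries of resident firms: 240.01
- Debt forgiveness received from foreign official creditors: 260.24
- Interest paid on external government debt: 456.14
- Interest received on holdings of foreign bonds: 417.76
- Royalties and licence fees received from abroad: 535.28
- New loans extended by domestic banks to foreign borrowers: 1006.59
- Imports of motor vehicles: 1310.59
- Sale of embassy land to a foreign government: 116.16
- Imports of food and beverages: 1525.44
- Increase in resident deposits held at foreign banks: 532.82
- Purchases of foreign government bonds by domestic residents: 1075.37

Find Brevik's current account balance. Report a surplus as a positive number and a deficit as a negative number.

-3712.69

Goods: -2219.08 - 1310.59 - 1525.44 = -5055.11
Services: 1082.70 - 987.09 - 373.82 + 535.28 = 257.07
Primary income: 240.01 + 417.76 + 341.10 - 456.14 = 542.73
Secondary income: 246.87 + 295.75 = 542.62
Current account = (-5055.11) + 257.07 + 542.73 + 542.62 = -3712.69
(Excluded from the current account — capital account: debt forgiveness received from foreign official creditors 260.24, sale of embassy land to a foreign government 116.16; financial account: new loans extended by domestic banks to foreign borrowers 1006.59, increase in resident deposits held at foreign banks 532.82, purchases of foreign government bonds by domestic residents 1075.37.)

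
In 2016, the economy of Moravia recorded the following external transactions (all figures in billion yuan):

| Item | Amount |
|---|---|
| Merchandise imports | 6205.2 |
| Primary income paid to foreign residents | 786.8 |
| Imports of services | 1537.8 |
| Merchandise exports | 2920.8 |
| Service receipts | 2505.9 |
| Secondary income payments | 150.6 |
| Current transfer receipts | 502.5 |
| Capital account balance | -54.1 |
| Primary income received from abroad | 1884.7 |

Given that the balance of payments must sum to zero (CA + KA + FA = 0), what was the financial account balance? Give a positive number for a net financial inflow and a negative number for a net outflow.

Goods balance = 2920.8 - 6205.2 = -3284.4
Services balance = 2505.9 - 1537.8 = 968.1
Trade balance (goods + services) = -3284.4 + 968.1 = -2316.3
Net primary income = 1884.7 - 786.8 = 1097.9
Net secondary income = 502.5 - 150.6 = 351.9
Current account = -2316.3 + 1097.9 + 351.9 = -866.5
Financial account = -(-866.5 + (-54.1)) = 920.6

920.6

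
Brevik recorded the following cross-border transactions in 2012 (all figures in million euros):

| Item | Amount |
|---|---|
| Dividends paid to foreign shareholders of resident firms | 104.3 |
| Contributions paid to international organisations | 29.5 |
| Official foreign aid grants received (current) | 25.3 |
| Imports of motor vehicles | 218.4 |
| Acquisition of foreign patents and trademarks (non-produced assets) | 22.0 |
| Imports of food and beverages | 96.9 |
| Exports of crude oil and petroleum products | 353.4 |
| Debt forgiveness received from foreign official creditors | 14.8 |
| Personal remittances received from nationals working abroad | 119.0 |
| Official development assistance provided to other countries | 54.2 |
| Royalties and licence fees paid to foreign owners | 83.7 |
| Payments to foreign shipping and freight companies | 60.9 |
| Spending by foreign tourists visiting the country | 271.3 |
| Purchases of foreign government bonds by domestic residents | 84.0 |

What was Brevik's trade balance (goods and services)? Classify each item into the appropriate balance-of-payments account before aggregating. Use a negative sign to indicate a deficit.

164.8

Goods: 353.4 - 96.9 - 218.4 = 38.1
Services: 271.3 - 60.9 - 83.7 = 126.7
Trade balance = 38.1 + 126.7 = 164.8
(Excluded from the trade balance — primary income: dividends paid to foreign shareholders of resident firms 104.3; secondary income: contributions paid to international organisations 29.5, official foreign aid grants received (current) 25.3, personal remittances received from nationals working abroad 119.0, official development assistance provided to other countries 54.2; capital account: acquisition of foreign patents and trademarks (non-produced assets) 22.0, debt forgiveness received from foreign official creditors 14.8; financial account: purchases of foreign government bonds by domestic residents 84.0.)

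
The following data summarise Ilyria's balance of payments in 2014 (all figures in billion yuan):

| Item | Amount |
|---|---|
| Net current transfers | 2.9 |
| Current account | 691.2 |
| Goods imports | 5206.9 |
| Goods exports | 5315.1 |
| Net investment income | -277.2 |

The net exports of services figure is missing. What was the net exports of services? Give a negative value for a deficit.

857.3

Current account = goods balance + services balance + net primary income + net secondary income
Sum of the known components = -166.1
Net exports of services = CA - (known components) = 691.2 - (-166.1) = 857.3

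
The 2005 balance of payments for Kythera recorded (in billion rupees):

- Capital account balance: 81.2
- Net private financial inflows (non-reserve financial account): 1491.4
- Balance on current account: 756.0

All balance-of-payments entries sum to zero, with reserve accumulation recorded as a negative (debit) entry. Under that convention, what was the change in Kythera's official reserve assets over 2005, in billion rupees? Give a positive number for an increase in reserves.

2328.6

Official reserve transactions balance = -(756.0 + 81.2 + 1491.4) = -2328.6
An accumulation of reserves is recorded as a debit (negative entry), so the change in the stock of reserves is the negative of that balance.
Change in official reserves = -(-2328.6) = 2328.6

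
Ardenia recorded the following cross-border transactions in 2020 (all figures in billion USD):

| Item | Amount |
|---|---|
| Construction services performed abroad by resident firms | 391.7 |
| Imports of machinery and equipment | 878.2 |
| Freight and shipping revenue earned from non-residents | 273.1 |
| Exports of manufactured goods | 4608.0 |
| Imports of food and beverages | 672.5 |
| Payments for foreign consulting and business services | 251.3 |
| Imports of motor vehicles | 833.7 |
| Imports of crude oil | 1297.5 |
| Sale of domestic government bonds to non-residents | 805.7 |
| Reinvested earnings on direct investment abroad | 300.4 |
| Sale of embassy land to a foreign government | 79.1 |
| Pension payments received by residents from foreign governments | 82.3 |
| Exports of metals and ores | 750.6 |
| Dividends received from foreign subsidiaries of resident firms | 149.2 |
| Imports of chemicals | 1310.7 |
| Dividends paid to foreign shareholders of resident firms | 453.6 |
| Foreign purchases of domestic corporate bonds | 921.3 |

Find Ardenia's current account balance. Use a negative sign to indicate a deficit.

857.8

Goods: 4608.0 - 833.7 - 1310.7 + 750.6 - 878.2 - 672.5 - 1297.5 = 366.0
Services: 273.1 + 391.7 - 251.3 = 413.5
Primary income: 300.4 + 149.2 - 453.6 = -4.0
Secondary income: 82.3
Current account = 366.0 + 413.5 + (-4.0) + 82.3 = 857.8
(Excluded from the current account — financial account: sale of domestic government bonds to non-residents 805.7, foreign purchases of domestic corporate bonds 921.3; capital account: sale of embassy land to a foreign government 79.1.)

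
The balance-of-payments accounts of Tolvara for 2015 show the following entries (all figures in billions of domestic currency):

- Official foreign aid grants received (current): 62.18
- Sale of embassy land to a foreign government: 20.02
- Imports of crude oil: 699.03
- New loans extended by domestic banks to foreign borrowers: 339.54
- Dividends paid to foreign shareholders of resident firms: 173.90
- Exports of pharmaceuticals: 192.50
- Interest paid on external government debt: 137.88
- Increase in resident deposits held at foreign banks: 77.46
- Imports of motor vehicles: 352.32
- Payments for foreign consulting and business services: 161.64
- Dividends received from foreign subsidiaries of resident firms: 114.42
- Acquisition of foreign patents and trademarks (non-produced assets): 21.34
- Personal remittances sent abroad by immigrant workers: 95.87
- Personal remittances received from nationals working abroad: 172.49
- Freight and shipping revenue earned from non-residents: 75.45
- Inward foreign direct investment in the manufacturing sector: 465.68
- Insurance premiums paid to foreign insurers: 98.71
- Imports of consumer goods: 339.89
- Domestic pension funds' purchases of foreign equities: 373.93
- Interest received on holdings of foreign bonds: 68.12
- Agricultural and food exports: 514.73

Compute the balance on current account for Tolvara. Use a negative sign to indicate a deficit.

-859.35

Goods: -699.03 - 339.89 + 514.73 + 192.50 - 352.32 = -684.01
Services: -161.64 + 75.45 - 98.71 = -184.90
Primary income: -137.88 + 114.42 + 68.12 - 173.90 = -129.24
Secondary income: -95.87 + 62.18 + 172.49 = 138.80
Current account = (-684.01) + (-184.90) + (-129.24) + 138.80 = -859.35
(Excluded from the current account — capital account: sale of embassy land to a foreign government 20.02, acquisition of foreign patents and trademarks (non-produced assets) 21.34; financial account: new loans extended by domestic banks to foreign borrowers 339.54, increase in resident deposits held at foreign banks 77.46, inward foreign direct investment in the manufacturing sector 465.68, domestic pension funds' purchases of foreign equities 373.93.)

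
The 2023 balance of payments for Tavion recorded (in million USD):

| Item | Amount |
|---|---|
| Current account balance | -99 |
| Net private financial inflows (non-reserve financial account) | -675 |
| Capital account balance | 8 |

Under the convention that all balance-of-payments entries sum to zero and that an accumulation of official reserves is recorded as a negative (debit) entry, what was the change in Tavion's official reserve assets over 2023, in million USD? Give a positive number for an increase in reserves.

-766

Official reserve transactions balance = -((-99) + 8 + (-675)) = 766
An accumulation of reserves is recorded as a debit (negative entry), so the change in the stock of reserves is the negative of that balance.
Change in official reserves = -(766) = -766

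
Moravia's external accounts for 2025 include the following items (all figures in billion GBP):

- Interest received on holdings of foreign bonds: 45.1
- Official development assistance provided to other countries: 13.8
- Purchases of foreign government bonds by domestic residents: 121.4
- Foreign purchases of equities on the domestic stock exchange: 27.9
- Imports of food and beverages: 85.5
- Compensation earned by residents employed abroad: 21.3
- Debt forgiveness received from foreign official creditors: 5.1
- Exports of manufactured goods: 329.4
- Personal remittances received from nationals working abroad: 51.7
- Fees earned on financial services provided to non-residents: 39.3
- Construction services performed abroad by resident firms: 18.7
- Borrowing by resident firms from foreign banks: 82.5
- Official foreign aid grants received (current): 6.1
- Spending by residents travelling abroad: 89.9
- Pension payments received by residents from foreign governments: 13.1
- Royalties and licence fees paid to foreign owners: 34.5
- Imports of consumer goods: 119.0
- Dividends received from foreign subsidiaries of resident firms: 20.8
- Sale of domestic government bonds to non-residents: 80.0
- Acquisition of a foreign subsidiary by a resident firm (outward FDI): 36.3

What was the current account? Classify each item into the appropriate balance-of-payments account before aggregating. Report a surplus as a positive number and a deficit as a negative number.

202.8

Goods: -119.0 + 329.4 - 85.5 = 124.9
Services: 39.3 - 34.5 + 18.7 - 89.9 = -66.4
Primary income: 45.1 + 20.8 + 21.3 = 87.2
Secondary income: 13.1 + 6.1 + 51.7 - 13.8 = 57.1
Current account = 124.9 + (-66.4) + 87.2 + 57.1 = 202.8
(Excluded from the current account — financial account: purchases of foreign government bonds by domestic residents 121.4, foreign purchases of equities on the domestic stock exchange 27.9, borrowing by resident firms from foreign banks 82.5, sale of domestic government bonds to non-residents 80.0, acquisition of a foreign subsidiary by a resident firm (outward FDI) 36.3; capital account: debt forgiveness received from foreign official creditors 5.1.)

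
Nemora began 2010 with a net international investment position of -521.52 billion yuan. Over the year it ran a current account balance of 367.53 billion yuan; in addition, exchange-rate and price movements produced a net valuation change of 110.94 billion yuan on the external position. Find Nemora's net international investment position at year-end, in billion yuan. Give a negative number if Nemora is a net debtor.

Change in NIIP = current account + net valuation change = 367.53 + 110.94 = 478.47
End-of-year NIIP = -521.52 + 478.47 = -43.05

-43.05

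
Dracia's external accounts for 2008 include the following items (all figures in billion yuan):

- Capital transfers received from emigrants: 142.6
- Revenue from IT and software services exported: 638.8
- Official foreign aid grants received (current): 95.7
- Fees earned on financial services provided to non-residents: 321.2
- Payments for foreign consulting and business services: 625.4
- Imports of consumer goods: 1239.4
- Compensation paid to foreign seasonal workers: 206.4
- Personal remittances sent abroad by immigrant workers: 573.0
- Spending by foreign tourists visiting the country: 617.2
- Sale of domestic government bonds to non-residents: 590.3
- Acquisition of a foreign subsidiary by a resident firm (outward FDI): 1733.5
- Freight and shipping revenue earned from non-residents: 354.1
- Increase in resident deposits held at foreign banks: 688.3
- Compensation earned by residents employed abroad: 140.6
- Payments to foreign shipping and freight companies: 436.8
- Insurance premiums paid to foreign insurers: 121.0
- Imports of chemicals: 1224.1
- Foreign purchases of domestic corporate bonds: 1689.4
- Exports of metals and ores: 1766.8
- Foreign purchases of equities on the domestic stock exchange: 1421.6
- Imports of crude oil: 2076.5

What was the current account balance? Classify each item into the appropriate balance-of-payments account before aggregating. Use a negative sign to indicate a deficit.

-2568.2

Goods: 1766.8 - 2076.5 - 1224.1 - 1239.4 = -2773.2
Services: 617.2 - 121.0 + 321.2 + 638.8 + 354.1 - 625.4 - 436.8 = 748.1
Primary income: 140.6 - 206.4 = -65.8
Secondary income: 95.7 - 573.0 = -477.3
Current account = (-2773.2) + 748.1 + (-65.8) + (-477.3) = -2568.2
(Excluded from the current account — capital account: capital transfers received from emigrants 142.6; financial account: sale of domestic government bonds to non-residents 590.3, acquisition of a foreign subsidiary by a resident firm (outward FDI) 1733.5, increase in resident deposits held at foreign banks 688.3, foreign purchases of domestic corporate bonds 1689.4, foreign purchases of equities on the domestic stock exchange 1421.6.)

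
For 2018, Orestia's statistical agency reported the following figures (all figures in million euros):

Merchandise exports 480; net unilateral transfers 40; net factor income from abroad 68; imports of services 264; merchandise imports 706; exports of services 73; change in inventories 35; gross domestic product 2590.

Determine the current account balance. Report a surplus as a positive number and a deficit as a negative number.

-309

Goods balance = 480 - 706 = -226
Services balance = 73 - 264 = -191
Trade balance (goods + services) = -226 + (-191) = -417
Net primary income = 68
Net secondary income = 40
Current account = -417 + 68 + 40 = -309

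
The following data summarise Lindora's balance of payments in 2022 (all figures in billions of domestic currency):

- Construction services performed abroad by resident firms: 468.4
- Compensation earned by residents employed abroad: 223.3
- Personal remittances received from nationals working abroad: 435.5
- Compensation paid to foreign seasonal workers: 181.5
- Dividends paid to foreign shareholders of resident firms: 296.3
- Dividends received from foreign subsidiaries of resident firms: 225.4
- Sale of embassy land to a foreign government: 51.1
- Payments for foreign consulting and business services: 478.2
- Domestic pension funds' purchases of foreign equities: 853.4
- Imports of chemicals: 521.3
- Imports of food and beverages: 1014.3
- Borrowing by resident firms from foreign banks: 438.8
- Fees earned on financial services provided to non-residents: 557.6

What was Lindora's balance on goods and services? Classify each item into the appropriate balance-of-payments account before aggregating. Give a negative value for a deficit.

Goods: -521.3 - 1014.3 = -1535.6
Services: 468.4 + 557.6 - 478.2 = 547.8
Trade balance = -1535.6 + 547.8 = -987.8
(Excluded from the trade balance — primary income: compensation earned by residents employed abroad 223.3, compensation paid to foreign seasonal workers 181.5, dividends paid to foreign shareholders of resident firms 296.3, dividends received from foreign subsidiaries of resident firms 225.4; secondary income: personal remittances received from nationals working abroad 435.5; capital account: sale of embassy land to a foreign government 51.1; financial account: domestic pension funds' purchases of foreign equities 853.4, borrowing by resident firms from foreign banks 438.8.)

-987.8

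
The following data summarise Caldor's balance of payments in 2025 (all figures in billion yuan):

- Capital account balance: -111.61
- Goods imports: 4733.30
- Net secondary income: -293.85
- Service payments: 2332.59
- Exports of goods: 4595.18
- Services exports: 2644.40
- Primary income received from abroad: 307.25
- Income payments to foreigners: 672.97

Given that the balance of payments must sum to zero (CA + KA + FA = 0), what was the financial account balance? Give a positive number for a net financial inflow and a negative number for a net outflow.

597.49

Goods balance = 4595.18 - 4733.30 = -138.12
Services balance = 2644.40 - 2332.59 = 311.81
Trade balance (goods + services) = -138.12 + 311.81 = 173.69
Net primary income = 307.25 - 672.97 = -365.72
Net secondary income = -293.85
Current account = 173.69 + (-365.72) + (-293.85) = -485.88
Financial account = -(-485.88 + (-111.61)) = 597.49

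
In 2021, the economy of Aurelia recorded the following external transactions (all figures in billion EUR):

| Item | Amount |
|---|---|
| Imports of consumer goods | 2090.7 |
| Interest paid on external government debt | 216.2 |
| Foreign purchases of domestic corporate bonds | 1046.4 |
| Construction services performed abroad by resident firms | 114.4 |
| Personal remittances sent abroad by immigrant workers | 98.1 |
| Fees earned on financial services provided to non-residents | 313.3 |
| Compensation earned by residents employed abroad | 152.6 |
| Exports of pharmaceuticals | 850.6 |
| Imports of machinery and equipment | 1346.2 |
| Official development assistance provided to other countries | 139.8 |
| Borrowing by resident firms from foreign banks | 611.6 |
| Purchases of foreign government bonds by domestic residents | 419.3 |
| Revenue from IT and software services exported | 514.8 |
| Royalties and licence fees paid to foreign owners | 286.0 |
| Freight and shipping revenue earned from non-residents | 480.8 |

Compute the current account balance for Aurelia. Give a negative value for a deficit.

Goods: -2090.7 + 850.6 - 1346.2 = -2586.3
Services: 480.8 + 114.4 + 313.3 - 286.0 + 514.8 = 1137.3
Primary income: 152.6 - 216.2 = -63.6
Secondary income: -139.8 - 98.1 = -237.9
Current account = (-2586.3) + 1137.3 + (-63.6) + (-237.9) = -1750.5
(Excluded from the current account — financial account: foreign purchases of domestic corporate bonds 1046.4, borrowing by resident firms from foreign banks 611.6, purchases of foreign government bonds by domestic residents 419.3.)

-1750.5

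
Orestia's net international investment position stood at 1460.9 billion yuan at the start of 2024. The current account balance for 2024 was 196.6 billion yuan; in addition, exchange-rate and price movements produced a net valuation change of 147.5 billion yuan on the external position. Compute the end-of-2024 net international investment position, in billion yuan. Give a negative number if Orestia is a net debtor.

Change in NIIP = current account + net valuation change = 196.6 + 147.5 = 344.1
End-of-year NIIP = 1460.9 + 344.1 = 1805.0

1805.0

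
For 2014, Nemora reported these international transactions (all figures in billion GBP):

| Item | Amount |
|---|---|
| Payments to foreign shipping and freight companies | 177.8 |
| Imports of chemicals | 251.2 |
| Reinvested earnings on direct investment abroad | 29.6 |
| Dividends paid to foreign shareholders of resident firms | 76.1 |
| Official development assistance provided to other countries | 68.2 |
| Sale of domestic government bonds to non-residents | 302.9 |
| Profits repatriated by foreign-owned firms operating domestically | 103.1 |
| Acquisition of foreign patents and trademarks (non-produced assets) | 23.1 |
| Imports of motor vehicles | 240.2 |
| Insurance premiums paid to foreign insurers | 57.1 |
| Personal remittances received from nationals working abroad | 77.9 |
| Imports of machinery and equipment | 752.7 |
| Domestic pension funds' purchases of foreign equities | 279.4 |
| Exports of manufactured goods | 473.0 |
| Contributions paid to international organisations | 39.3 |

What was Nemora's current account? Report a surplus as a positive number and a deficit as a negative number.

Goods: -251.2 - 240.2 + 473.0 - 752.7 = -771.1
Services: -177.8 - 57.1 = -234.9
Primary income: 29.6 - 103.1 - 76.1 = -149.6
Secondary income: -39.3 + 77.9 - 68.2 = -29.6
Current account = (-771.1) + (-234.9) + (-149.6) + (-29.6) = -1185.2
(Excluded from the current account — financial account: sale of domestic government bonds to non-residents 302.9, domestic pension funds' purchases of foreign equities 279.4; capital account: acquisition of foreign patents and trademarks (non-produced assets) 23.1.)

-1185.2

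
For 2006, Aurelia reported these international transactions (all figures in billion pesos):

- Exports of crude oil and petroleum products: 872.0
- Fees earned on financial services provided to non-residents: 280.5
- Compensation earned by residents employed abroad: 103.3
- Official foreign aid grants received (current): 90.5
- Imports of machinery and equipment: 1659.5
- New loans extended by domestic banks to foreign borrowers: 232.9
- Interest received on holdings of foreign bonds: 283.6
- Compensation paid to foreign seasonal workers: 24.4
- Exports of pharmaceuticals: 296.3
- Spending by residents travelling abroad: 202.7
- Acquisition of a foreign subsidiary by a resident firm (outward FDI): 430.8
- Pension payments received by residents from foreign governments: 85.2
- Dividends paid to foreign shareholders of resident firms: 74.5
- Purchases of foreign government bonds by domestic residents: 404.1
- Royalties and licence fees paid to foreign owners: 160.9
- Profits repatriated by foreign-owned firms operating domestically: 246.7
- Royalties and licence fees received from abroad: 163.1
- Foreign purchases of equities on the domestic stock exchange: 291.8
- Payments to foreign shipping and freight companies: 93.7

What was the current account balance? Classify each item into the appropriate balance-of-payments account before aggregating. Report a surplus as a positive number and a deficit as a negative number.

-287.9

Goods: 872.0 - 1659.5 + 296.3 = -491.2
Services: 163.1 + 280.5 - 93.7 - 160.9 - 202.7 = -13.7
Primary income: 103.3 - 246.7 - 24.4 + 283.6 - 74.5 = 41.3
Secondary income: 90.5 + 85.2 = 175.7
Current account = (-491.2) + (-13.7) + 41.3 + 175.7 = -287.9
(Excluded from the current account — financial account: new loans extended by domestic banks to foreign borrowers 232.9, acquisition of a foreign subsidiary by a resident firm (outward FDI) 430.8, purchases of foreign government bonds by domestic residents 404.1, foreign purchases of equities on the domestic stock exchange 291.8.)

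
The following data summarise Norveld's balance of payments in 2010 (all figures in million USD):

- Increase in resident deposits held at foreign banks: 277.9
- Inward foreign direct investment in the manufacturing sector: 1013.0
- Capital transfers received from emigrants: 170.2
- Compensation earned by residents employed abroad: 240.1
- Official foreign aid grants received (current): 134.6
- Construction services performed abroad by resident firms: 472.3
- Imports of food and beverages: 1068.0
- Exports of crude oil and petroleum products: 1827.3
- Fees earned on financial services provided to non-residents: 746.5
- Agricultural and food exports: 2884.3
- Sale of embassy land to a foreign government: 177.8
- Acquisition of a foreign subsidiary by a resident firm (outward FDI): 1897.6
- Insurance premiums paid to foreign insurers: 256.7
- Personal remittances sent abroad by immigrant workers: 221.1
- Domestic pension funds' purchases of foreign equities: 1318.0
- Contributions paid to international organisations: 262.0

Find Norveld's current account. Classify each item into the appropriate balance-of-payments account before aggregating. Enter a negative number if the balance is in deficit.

4497.3

Goods: 1827.3 + 2884.3 - 1068.0 = 3643.6
Services: 472.3 + 746.5 - 256.7 = 962.1
Primary income: 240.1
Secondary income: -221.1 + 134.6 - 262.0 = -348.5
Current account = 3643.6 + 962.1 + 240.1 + (-348.5) = 4497.3
(Excluded from the current account — financial account: increase in resident deposits held at foreign banks 277.9, inward foreign direct investment in the manufacturing sector 1013.0, acquisition of a foreign subsidiary by a resident firm (outward FDI) 1897.6, domestic pension funds' purchases of foreign equities 1318.0; capital account: capital transfers received from emigrants 170.2, sale of embassy land to a foreign government 177.8.)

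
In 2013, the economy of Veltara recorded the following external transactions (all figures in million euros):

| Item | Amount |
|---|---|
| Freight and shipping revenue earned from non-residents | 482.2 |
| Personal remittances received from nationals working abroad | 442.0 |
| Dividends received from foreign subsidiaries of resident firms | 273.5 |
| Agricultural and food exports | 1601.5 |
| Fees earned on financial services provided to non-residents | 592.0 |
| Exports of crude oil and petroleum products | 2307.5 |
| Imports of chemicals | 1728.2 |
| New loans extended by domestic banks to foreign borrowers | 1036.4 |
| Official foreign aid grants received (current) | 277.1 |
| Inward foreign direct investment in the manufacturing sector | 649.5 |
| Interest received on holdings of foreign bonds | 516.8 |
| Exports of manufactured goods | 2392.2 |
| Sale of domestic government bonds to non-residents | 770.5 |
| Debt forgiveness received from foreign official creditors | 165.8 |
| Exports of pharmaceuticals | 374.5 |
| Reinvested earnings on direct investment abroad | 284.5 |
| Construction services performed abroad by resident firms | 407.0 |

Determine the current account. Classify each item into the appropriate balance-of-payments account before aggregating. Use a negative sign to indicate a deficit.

Goods: -1728.2 + 2307.5 + 1601.5 + 374.5 + 2392.2 = 4947.5
Services: 482.2 + 407.0 + 592.0 = 1481.2
Primary income: 284.5 + 516.8 + 273.5 = 1074.8
Secondary income: 277.1 + 442.0 = 719.1
Current account = 4947.5 + 1481.2 + 1074.8 + 719.1 = 8222.6
(Excluded from the current account — financial account: new loans extended by domestic banks to foreign borrowers 1036.4, inward foreign direct investment in the manufacturing sector 649.5, sale of domestic government bonds to non-residents 770.5; capital account: debt forgiveness received from foreign official creditors 165.8.)

8222.6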